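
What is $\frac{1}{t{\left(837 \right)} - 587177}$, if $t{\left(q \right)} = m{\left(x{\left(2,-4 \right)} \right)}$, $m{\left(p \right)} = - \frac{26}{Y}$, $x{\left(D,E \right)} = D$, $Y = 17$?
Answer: $- \frac{17}{9982035} \approx -1.7031 \cdot 10^{-6}$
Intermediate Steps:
$m{\left(p \right)} = - \frac{26}{17}$
$t{\left(q \right)} = - \frac{26}{17}$
$\frac{1}{t{\left(837 \right)} - 587177} = \frac{1}{- \frac{26}{17} - 587177} = \frac{1}{- \frac{9982035}{17}} = - \frac{17}{9982035}$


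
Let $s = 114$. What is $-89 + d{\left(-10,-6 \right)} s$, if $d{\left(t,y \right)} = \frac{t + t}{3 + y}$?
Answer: $671$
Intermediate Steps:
$d{\left(t,y \right)} = \frac{2 t}{3 + y}$
$-89 + d{\left(-10,-6 \right)} s = -89 + 2 \left(-10\right) \frac{1}{3 - 6} \cdot 114 = -89 + 2 \left(-10\right) \frac{1}{-3} \cdot 114 = -89 + 2 \left(-10\right) \left(- \frac{1}{3}\right) 114 = -89 + \frac{20}{3} \cdot 114 = -89 + 760 = 671$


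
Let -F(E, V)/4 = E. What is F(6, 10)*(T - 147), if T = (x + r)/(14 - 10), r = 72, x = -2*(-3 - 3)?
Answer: 3024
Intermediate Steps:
F(E, V) = -4*E
x = 12 (x = -2*(-6) = 12)
T = 21 (T = (12 + 72)/(14 - 10) = 84/4 = 84*(¼) = 21)
F(6, 10)*(T - 147) = (-4*6)*(21 - 147) = -24*(-126) = 3024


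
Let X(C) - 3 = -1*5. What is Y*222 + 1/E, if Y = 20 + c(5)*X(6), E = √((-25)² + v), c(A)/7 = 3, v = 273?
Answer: -4884 + √898/898 ≈ -4884.0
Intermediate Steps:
c(A) = 21 (c(A) = 7*3 = 21)
E = √898 (E = √((-25)² + 273) = √(625 + 273) = √898 ≈ 29.967)
X(C) = -2 (X(C) = 3 - 1*5 = 3 - 5 = -2)
Y = -22 (Y = 20 + 21*(-2) = 20 - 42 = -22)
Y*222 + 1/E = -22*222 + 1/(√898) = -4884 + √898/898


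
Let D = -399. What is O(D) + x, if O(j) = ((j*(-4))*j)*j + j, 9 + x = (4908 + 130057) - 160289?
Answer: 254059064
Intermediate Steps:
x = -25333 (x = -9 + ((4908 + 130057) - 160289) = -9 + (134965 - 160289) = -9 - 25324 = -25333)
O(j) = j - 4*j**3 (O(j) = ((-4*j)*j)*j + j = (-4*j**2)*j + j = -4*j**3 + j = j - 4*j**3)
O(D) + x = (-399 - 4*(-399)**3) - 25333 = (-399 - 4*(-63521199)) - 25333 = (-399 + 254084796) - 25333 = 254084397 - 25333 = 254059064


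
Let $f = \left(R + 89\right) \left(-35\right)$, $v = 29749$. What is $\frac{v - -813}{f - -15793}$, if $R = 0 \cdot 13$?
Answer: $\frac{15281}{6339} \approx 2.4106$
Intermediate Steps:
$R = 0$
$f = -3115$ ($f = \left(0 + 89\right) \left(-35\right) = 89 \left(-35\right) = -3115$)
$\frac{v - -813}{f - -15793} = \frac{29749 - -813}{-3115 - -15793} = \frac{29749 + 813}{-3115 + 15793} = \frac{30562}{12678} = 30562 \cdot \frac{1}{12678} = \frac{15281}{6339}$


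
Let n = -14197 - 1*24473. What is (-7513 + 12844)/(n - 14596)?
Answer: -5331/53266 ≈ -0.10008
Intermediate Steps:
n = -38670 (n = -14197 - 24473 = -38670)
(-7513 + 12844)/(n - 14596) = (-7513 + 12844)/(-38670 - 14596) = 5331/(-53266) = 5331*(-1/53266) = -5331/53266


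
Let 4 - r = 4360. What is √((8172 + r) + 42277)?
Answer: √46093 ≈ 214.69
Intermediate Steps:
r = -4356 (r = 4 - 1*4360 = 4 - 4360 = -4356)
√((8172 + r) + 42277) = √((8172 - 4356) + 42277) = √(3816 + 42277) = √46093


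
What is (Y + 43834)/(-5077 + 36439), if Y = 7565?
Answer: 17133/10454 ≈ 1.6389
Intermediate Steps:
(Y + 43834)/(-5077 + 36439) = (7565 + 43834)/(-5077 + 36439) = 51399/31362 = 51399*(1/31362) = 17133/10454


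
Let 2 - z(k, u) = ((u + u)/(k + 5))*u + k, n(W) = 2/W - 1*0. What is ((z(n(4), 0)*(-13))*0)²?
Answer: 0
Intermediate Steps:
n(W) = 2/W (n(W) = 2/W + 0 = 2/W)
z(k, u) = 2 - k - 2*u²/(5 + k) (z(k, u) = 2 - (((u + u)/(k + 5))*u + k) = 2 - (((2*u)/(5 + k))*u + k) = 2 - ((2*u/(5 + k))*u + k) = 2 - (2*u²/(5 + k) + k) = 2 - (k + 2*u²/(5 + k)) = 2 + (-k - 2*u²/(5 + k)) = 2 - k - 2*u²/(5 + k))
((z(n(4), 0)*(-13))*0)² = ((((10 - (2/4)² - 6/4 - 2*0²)/(5 + 2/4))*(-13))*0)² = ((((10 - (2*(¼))² - 6/4 - 2*0)/(5 + 2*(¼)))*(-13))*0)² = ((((10 - (½)² - 3*½ + 0)/(5 + ½))*(-13))*0)² = ((((10 - 1*¼ - 3/2 + 0)/(11/2))*(-13))*0)² = (((2*(10 - ¼ - 3/2 + 0)/11)*(-13))*0)² = ((((2/11)*(33/4))*(-13))*0)² = (((3/2)*(-13))*0)² = (-39/2*0)² = 0² = 0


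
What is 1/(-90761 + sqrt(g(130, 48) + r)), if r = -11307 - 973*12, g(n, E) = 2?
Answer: -90761/8237582102 - 7*I*sqrt(469)/8237582102 ≈ -1.1018e-5 - 1.8403e-8*I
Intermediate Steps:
r = -22983 (r = -11307 - 1*11676 = -11307 - 11676 = -22983)
1/(-90761 + sqrt(g(130, 48) + r)) = 1/(-90761 + sqrt(2 - 22983)) = 1/(-90761 + sqrt(-22981)) = 1/(-90761 + 7*I*sqrt(469))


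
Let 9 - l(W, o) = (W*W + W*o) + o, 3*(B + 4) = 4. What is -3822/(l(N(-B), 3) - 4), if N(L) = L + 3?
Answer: 17199/212 ≈ 81.127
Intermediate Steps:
B = -8/3 (B = -4 + (1/3)*4 = -4 + 4/3 = -8/3 ≈ -2.6667)
N(L) = 3 + L
l(W, o) = 9 - o - W**2 - W*o (l(W, o) = 9 - ((W*W + W*o) + o) = 9 - ((W**2 + W*o) + o) = 9 - (o + W**2 + W*o) = 9 + (-o - W**2 - W*o) = 9 - o - W**2 - W*o)
-3822/(l(N(-B), 3) - 4) = -3822/((9 - 1*3 - (3 - 1*(-8/3))**2 - 1*(3 - 1*(-8/3))*3) - 4) = -3822/((9 - 3 - (3 + 8/3)**2 - 1*(3 + 8/3)*3) - 4) = -3822/((9 - 3 - (17/3)**2 - 1*17/3*3) - 4) = -3822/((9 - 3 - 1*289/9 - 17) - 4) = -3822/((9 - 3 - 289/9 - 17) - 4) = -3822/(-388/9 - 4) = -3822/(-424/9) = -9/424*(-3822) = 17199/212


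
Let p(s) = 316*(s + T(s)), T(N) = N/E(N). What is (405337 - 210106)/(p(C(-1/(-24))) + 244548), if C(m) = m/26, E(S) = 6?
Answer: 182736216/228897481 ≈ 0.79833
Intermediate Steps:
T(N) = N/6
C(m) = m/26 (C(m) = m*(1/26) = m/26)
p(s) = 1106*s/3 (p(s) = 316*(s + s/6) = 316*(7*s/6) = 1106*s/3)
(405337 - 210106)/(p(C(-1/(-24))) + 244548) = (405337 - 210106)/(1106*((-1/(-24))/26)/3 + 244548) = 195231/(1106*((-1*(-1/24))/26)/3 + 244548) = 195231/(1106*((1/26)*(1/24))/3 + 244548) = 195231/((1106/3)*(1/624) + 244548) = 195231/(553/936 + 244548) = 195231/(228897481/936) = 195231*(936/228897481) = 182736216/228897481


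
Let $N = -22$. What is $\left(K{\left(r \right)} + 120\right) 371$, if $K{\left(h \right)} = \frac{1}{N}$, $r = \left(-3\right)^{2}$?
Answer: $\frac{979069}{22} \approx 44503.0$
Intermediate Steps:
$r = 9$
$K{\left(h \right)} = - \frac{1}{22}$ ($K{\left(h \right)} = \frac{1}{-22} = - \frac{1}{22}$)
$\left(K{\left(r \right)} + 120\right) 371 = \left(- \frac{1}{22} + 120\right) 371 = \frac{2639}{22} \cdot 371 = \frac{979069}{22}$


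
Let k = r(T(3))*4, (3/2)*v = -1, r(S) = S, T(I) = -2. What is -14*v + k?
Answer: 4/3 ≈ 1.3333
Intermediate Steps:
v = -2/3 (v = (2/3)*(-1) = -2/3 ≈ -0.66667)
k = -8 (k = -2*4 = -8)
-14*v + k = -14*(-2/3) - 8 = 28/3 - 8 = 4/3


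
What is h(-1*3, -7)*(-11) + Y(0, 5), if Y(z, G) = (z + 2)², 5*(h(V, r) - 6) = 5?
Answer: -73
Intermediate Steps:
h(V, r) = 7 (h(V, r) = 6 + (⅕)*5 = 6 + 1 = 7)
Y(z, G) = (2 + z)²
h(-1*3, -7)*(-11) + Y(0, 5) = 7*(-11) + (2 + 0)² = -77 + 2² = -77 + 4 = -73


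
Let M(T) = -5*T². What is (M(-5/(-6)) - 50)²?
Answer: 3705625/1296 ≈ 2859.3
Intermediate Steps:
(M(-5/(-6)) - 50)² = (-5*(-5/(-6))² - 50)² = (-5*(-5*(-⅙))² - 50)² = (-5*(⅚)² - 50)² = (-5*25/36 - 50)² = (-125/36 - 50)² = (-1925/36)² = 3705625/1296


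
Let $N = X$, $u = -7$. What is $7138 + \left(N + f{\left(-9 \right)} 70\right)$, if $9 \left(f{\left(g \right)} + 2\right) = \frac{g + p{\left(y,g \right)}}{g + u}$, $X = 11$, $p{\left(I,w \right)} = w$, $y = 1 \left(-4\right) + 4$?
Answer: $\frac{28071}{4} \approx 7017.8$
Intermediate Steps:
$y = 0$ ($y = -4 + 4 = 0$)
$N = 11$
$f{\left(g \right)} = -2 + \frac{2 g}{9 \left(-7 + g\right)}$ ($f{\left(g \right)} = -2 + \frac{\left(g + g\right) \frac{1}{g - 7}}{9} = -2 + \frac{2 g \frac{1}{-7 + g}}{9} = -2 + \frac{2 g}{9 \left(-7 + g\right)}$)
$7138 + \left(N + f{\left(-9 \right)} 70\right) = 7138 + \left(11 + \frac{2 \left(63 - -72\right)}{9 \left(-7 - 9\right)} 70\right) = 7138 + \left(11 + \frac{2 \left(63 + 72\right)}{9 \left(-16\right)} 70\right) = 7138 + \left(11 + \frac{2}{9} \left(- \frac{1}{16}\right) 135 \cdot 70\right) = 7138 + \left(11 - \frac{525}{4}\right) = 7138 - \frac{481}{4} = \frac{28071}{4}$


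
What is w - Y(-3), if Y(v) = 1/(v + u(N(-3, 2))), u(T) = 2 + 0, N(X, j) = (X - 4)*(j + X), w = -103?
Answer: -102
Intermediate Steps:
N(X, j) = (-4 + X)*(X + j)
u(T) = 2
Y(v) = 1/(2 + v) (Y(v) = 1/(v + 2) = 1/(2 + v))
w - Y(-3) = -103 - 1/(2 - 3) = -103 - 1/(-1) = -103 - 1*(-1) = -103 + 1 = -102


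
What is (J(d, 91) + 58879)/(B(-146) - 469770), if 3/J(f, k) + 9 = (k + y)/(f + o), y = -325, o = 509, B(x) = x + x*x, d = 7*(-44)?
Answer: -6682733/50916100 ≈ -0.13125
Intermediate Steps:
d = -308
B(x) = x + x**2
J(f, k) = 3/(-9 + (-325 + k)/(509 + f)) (J(f, k) = 3/(-9 + (k - 325)/(f + 509)) = 3/(-9 + (-325 + k)/(509 + f)))
(J(d, 91) + 58879)/(B(-146) - 469770) = (3*(-509 - 1*(-308))/(4906 - 1*91 + 9*(-308)) + 58879)/(-146*(1 - 146) - 469770) = (3*(-509 + 308)/(4906 - 91 - 2772) + 58879)/(-146*(-145) - 469770) = (3*(-201)/2043 + 58879)/(21170 - 469770) = (3*(1/2043)*(-201) + 58879)/(-448600) = (-67/227 + 58879)*(-1/448600) = (13365466/227)*(-1/448600) = -6682733/50916100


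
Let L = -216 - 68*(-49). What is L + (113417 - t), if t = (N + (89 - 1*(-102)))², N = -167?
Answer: 115957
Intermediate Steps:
t = 576 (t = (-167 + (89 - 1*(-102)))² = (-167 + (89 + 102))² = (-167 + 191)² = 24² = 576)
L = 3116 (L = -216 + 3332 = 3116)
L + (113417 - t) = 3116 + (113417 - 1*576) = 3116 + (113417 - 576) = 3116 + 112841 = 115957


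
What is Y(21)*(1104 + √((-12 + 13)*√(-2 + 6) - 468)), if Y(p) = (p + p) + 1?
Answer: 47472 + 43*I*√466 ≈ 47472.0 + 928.24*I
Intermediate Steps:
Y(p) = 1 + 2*p (Y(p) = 2*p + 1 = 1 + 2*p)
Y(21)*(1104 + √((-12 + 13)*√(-2 + 6) - 468)) = (1 + 2*21)*(1104 + √((-12 + 13)*√(-2 + 6) - 468)) = (1 + 42)*(1104 + √(1*√4 - 468)) = 43*(1104 + √(1*2 - 468)) = 43*(1104 + √(2 - 468)) = 43*(1104 + √(-466)) = 43*(1104 + I*√466) = 47472 + 43*I*√466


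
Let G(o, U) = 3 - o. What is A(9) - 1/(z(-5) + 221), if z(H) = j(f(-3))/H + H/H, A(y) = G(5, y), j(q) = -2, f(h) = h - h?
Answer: -2229/1112 ≈ -2.0045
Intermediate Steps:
f(h) = 0
A(y) = -2 (A(y) = 3 - 1*5 = 3 - 5 = -2)
z(H) = 1 - 2/H (z(H) = -2/H + H/H = -2/H + 1 = 1 - 2/H)
A(9) - 1/(z(-5) + 221) = -2 - 1/((-2 - 5)/(-5) + 221) = -2 - 1/(-⅕*(-7) + 221) = -2 - 1/(7/5 + 221) = -2 - 1/1112/5 = -2 - 1*5/1112 = -2 - 5/1112 = -2229/1112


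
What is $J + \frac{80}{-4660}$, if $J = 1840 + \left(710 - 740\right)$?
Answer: $\frac{421726}{233} \approx 1810.0$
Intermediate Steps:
$J = 1810$ ($J = 1840 + \left(710 - 740\right) = 1840 - 30 = 1810$)
$J + \frac{80}{-4660} = 1810 + \frac{80}{-4660} = 1810 + 80 \left(- \frac{1}{4660}\right) = 1810 - \frac{4}{233} = \frac{421726}{233}$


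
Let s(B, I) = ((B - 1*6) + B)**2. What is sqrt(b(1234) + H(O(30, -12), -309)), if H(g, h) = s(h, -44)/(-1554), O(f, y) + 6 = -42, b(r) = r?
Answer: sqrt(65969890)/259 ≈ 31.360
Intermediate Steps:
O(f, y) = -48 (O(f, y) = -6 - 42 = -48)
s(B, I) = (-6 + 2*B)**2 (s(B, I) = ((B - 6) + B)**2 = ((-6 + B) + B)**2 = (-6 + 2*B)**2)
H(g, h) = -2*(-3 + h)**2/777 (H(g, h) = (4*(-3 + h)**2)/(-1554) = (4*(-3 + h)**2)*(-1/1554) = -2*(-3 + h)**2/777)
sqrt(b(1234) + H(O(30, -12), -309)) = sqrt(1234 - 2*(-3 - 309)**2/777) = sqrt(1234 - 2/777*(-312)**2) = sqrt(1234 - 2/777*97344) = sqrt(1234 - 64896/259) = sqrt(254710/259) = sqrt(65969890)/259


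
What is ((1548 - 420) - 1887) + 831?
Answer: 72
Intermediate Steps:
((1548 - 420) - 1887) + 831 = (1128 - 1887) + 831 = -759 + 831 = 72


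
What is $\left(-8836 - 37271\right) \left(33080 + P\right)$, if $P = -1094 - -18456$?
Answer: $-2325729294$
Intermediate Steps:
$P = 17362$ ($P = -1094 + 18456 = 17362$)
$\left(-8836 - 37271\right) \left(33080 + P\right) = \left(-8836 - 37271\right) \left(33080 + 17362\right) = \left(-46107\right) 50442 = -2325729294$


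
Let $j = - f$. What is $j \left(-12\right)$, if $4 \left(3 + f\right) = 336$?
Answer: $972$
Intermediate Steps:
$f = 81$ ($f = -3 + \frac{1}{4} \cdot 336 = -3 + 84 = 81$)
$j = -81$ ($j = \left(-1\right) 81 = -81$)
$j \left(-12\right) = \left(-81\right) \left(-12\right) = 972$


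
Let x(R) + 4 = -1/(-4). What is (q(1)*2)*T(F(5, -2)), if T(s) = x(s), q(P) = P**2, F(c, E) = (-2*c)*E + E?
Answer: -15/2 ≈ -7.5000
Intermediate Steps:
x(R) = -15/4 (x(R) = -4 - 1/(-4) = -4 - 1*(-1/4) = -4 + 1/4 = -15/4)
F(c, E) = E - 2*E*c (F(c, E) = -2*E*c + E = E - 2*E*c)
T(s) = -15/4
(q(1)*2)*T(F(5, -2)) = (1**2*2)*(-15/4) = (1*2)*(-15/4) = 2*(-15/4) = -15/2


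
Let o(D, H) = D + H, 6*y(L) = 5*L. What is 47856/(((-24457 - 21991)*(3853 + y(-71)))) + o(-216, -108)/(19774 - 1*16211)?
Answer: -21474182034/235446563807 ≈ -0.091206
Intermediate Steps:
y(L) = 5*L/6 (y(L) = (5*L)/6 = 5*L/6)
47856/(((-24457 - 21991)*(3853 + y(-71)))) + o(-216, -108)/(19774 - 1*16211) = 47856/(((-24457 - 21991)*(3853 + (⅚)*(-71)))) + (-216 - 108)/(19774 - 1*16211) = 47856/((-46448*(3853 - 355/6))) - 324/(19774 - 16211) = 47856/((-46448*22763/6)) - 324/3563 = 47856/(-528647912/3) - 324*1/3563 = 47856*(-3/528647912) - 324/3563 = -17946/66080989 - 324/3563 = -21474182034/235446563807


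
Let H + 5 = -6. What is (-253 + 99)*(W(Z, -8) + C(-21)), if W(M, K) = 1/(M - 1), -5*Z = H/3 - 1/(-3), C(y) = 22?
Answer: -2926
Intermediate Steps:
H = -11 (H = -5 - 6 = -11)
Z = 2/3 (Z = -(-11/3 - 1/(-3))/5 = -(-11*1/3 - 1*(-1/3))/5 = -(-11/3 + 1/3)/5 = -1/5*(-10/3) = 2/3 ≈ 0.66667)
W(M, K) = 1/(-1 + M)
(-253 + 99)*(W(Z, -8) + C(-21)) = (-253 + 99)*(1/(-1 + 2/3) + 22) = -154*(1/(-1/3) + 22) = -154*(-3 + 22) = -154*19 = -2926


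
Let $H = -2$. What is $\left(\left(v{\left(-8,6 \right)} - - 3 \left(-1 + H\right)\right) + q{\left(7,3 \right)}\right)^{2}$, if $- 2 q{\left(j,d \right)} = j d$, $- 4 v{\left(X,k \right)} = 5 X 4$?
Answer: $\frac{1681}{4} \approx 420.25$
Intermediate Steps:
$v{\left(X,k \right)} = - 5 X$ ($v{\left(X,k \right)} = - \frac{5 X 4}{4} = - \frac{20 X}{4} = - 5 X$)
$q{\left(j,d \right)} = - \frac{d j}{2}$ ($q{\left(j,d \right)} = - \frac{j d}{2} = - \frac{d j}{2}$)
$\left(\left(v{\left(-8,6 \right)} - - 3 \left(-1 + H\right)\right) + q{\left(7,3 \right)}\right)^{2} = \left(\left(\left(-5\right) \left(-8\right) - - 3 \left(-1 - 2\right)\right) - \frac{3}{2} \cdot 7\right)^{2} = \left(\left(40 - \left(-3\right) \left(-3\right)\right) - \frac{21}{2}\right)^{2} = \left(\left(40 - 9\right) - \frac{21}{2}\right)^{2} = \left(31 - \frac{21}{2}\right)^{2} = \left(\frac{41}{2}\right)^{2} = \frac{1681}{4}$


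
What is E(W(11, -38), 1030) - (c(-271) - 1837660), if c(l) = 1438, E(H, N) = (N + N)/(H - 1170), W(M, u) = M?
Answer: 2128179238/1159 ≈ 1.8362e+6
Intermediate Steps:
E(H, N) = 2*N/(-1170 + H) (E(H, N) = (2*N)/(-1170 + H) = 2*N/(-1170 + H))
E(W(11, -38), 1030) - (c(-271) - 1837660) = 2*1030/(-1170 + 11) - (1438 - 1837660) = 2*1030/(-1159) - 1*(-1836222) = 2*1030*(-1/1159) + 1836222 = -2060/1159 + 1836222 = 2128179238/1159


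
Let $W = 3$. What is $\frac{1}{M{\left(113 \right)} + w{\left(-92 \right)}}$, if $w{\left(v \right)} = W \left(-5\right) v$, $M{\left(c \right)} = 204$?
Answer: $\frac{1}{1584} \approx 0.00063131$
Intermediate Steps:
$w{\left(v \right)} = - 15 v$ ($w{\left(v \right)} = 3 \left(-5\right) v = - 15 v$)
$\frac{1}{M{\left(113 \right)} + w{\left(-92 \right)}} = \frac{1}{204 - -1380} = \frac{1}{204 + 1380} = \frac{1}{1584}$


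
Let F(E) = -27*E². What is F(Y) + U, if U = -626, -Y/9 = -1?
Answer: -2813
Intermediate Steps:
Y = 9 (Y = -9*(-1) = 9)
F(Y) + U = -27*9² - 626 = -27*81 - 626 = -2187 - 626 = -2813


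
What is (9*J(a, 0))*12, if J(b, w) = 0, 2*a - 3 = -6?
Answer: 0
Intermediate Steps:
a = -3/2 (a = 3/2 + (1/2)*(-6) = 3/2 - 3 = -3/2 ≈ -1.5000)
(9*J(a, 0))*12 = (9*0)*12 = 0*12 = 0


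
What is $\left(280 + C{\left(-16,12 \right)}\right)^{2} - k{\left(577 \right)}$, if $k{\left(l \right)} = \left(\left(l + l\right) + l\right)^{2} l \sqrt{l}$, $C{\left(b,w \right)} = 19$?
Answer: $89401 - 1728900297 \sqrt{577} \approx -4.153 \cdot 10^{10}$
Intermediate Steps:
$k{\left(l \right)} = 9 l^{\frac{7}{2}}$ ($k{\left(l \right)} = \left(2 l + l\right)^{2} l \sqrt{l} = \left(3 l\right)^{2} l \sqrt{l} = 9 l^{2} l \sqrt{l} = 9 l^{3} \sqrt{l} = 9 l^{\frac{7}{2}}$)
$\left(280 + C{\left(-16,12 \right)}\right)^{2} - k{\left(577 \right)} = \left(280 + 19\right)^{2} - 9 \cdot 577^{\frac{7}{2}} = 299^{2} - 9 \cdot 192100033 \sqrt{577} = 89401 - 1728900297 \sqrt{577}$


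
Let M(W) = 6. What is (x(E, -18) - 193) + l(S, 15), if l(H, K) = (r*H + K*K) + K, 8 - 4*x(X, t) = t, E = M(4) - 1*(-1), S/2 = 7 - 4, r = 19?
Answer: 335/2 ≈ 167.50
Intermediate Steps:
S = 6 (S = 2*(7 - 4) = 2*3 = 6)
E = 7 (E = 6 - 1*(-1) = 6 + 1 = 7)
x(X, t) = 2 - t/4
l(H, K) = K + K² + 19*H (l(H, K) = (19*H + K*K) + K = (19*H + K²) + K = (K² + 19*H) + K = K + K² + 19*H)
(x(E, -18) - 193) + l(S, 15) = ((2 - ¼*(-18)) - 193) + (15 + 15² + 19*6) = ((2 + 9/2) - 193) + (15 + 225 + 114) = (13/2 - 193) + 354 = -373/2 + 354 = 335/2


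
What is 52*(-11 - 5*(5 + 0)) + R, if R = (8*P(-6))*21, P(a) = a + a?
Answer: -3888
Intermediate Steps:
P(a) = 2*a
R = -2016 (R = (8*(2*(-6)))*21 = (8*(-12))*21 = -96*21 = -2016)
52*(-11 - 5*(5 + 0)) + R = 52*(-11 - 5*(5 + 0)) - 2016 = 52*(-11 - 5*5) - 2016 = 52*(-11 - 25) - 2016 = 52*(-36) - 2016 = -1872 - 2016 = -3888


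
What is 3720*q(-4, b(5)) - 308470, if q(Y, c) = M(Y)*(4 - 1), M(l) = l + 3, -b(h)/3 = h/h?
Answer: -319630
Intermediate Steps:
b(h) = -3 (b(h) = -3*h/h = -3*1 = -3)
M(l) = 3 + l
q(Y, c) = 9 + 3*Y (q(Y, c) = (3 + Y)*(4 - 1) = (3 + Y)*3 = 9 + 3*Y)
3720*q(-4, b(5)) - 308470 = 3720*(9 + 3*(-4)) - 308470 = 3720*(9 - 12) - 308470 = 3720*(-3) - 308470 = -11160 - 308470 = -319630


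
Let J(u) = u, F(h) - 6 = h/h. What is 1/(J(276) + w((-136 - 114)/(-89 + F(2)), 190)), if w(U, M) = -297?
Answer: -1/21 ≈ -0.047619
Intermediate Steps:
F(h) = 7 (F(h) = 6 + h/h = 6 + 1 = 7)
1/(J(276) + w((-136 - 114)/(-89 + F(2)), 190)) = 1/(276 - 297) = 1/(-21) = -1/21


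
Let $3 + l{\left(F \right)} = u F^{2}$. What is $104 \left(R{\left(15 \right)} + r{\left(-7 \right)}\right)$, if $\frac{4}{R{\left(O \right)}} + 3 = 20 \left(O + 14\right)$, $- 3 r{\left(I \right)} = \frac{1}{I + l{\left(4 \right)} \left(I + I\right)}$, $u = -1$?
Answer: $\frac{263224}{448329} \approx 0.58712$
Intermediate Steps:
$l{\left(F \right)} = -3 - F^{2}$
$r{\left(I \right)} = \frac{1}{111 I}$ ($r{\left(I \right)} = - \frac{1}{3 \left(I + \left(-3 - 4^{2}\right) \left(I + I\right)\right)} = - \frac{1}{3 \left(I + \left(-3 - 16\right) 2 I\right)} = - \frac{1}{3 \left(I - 19 \cdot 2 I\right)} = - \frac{1}{3 \left(I - 38 I\right)} = - \frac{1}{3 \left(- 37 I\right)} = - \frac{\left(- \frac{1}{37}\right) \frac{1}{I}}{3} = \frac{1}{111 I}$)
$R{\left(O \right)} = \frac{4}{277 + 20 O}$ ($R{\left(O \right)} = \frac{4}{-3 + 20 \left(O + 14\right)} = \frac{4}{-3 + 20 \left(14 + O\right)} = \frac{4}{-3 + \left(280 + 20 O\right)} = \frac{4}{277 + 20 O}$)
$104 \left(R{\left(15 \right)} + r{\left(-7 \right)}\right) = 104 \left(\frac{4}{277 + 20 \cdot 15} + \frac{1}{111 \left(-7\right)}\right) = 104 \left(\frac{4}{277 + 300} + \frac{1}{111} \left(- \frac{1}{7}\right)\right) = 104 \left(\frac{4}{577} - \frac{1}{777}\right) = 104 \cdot \frac{2531}{448329} = \frac{263224}{448329}$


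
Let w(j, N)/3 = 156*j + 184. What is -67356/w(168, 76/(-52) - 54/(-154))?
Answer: -5613/6598 ≈ -0.85071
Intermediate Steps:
w(j, N) = 552 + 468*j (w(j, N) = 3*(156*j + 184) = 3*(184 + 156*j) = 552 + 468*j)
-67356/w(168, 76/(-52) - 54/(-154)) = -67356/(552 + 468*168) = -67356/(552 + 78624) = -67356/79176 = -67356*1/79176 = -5613/6598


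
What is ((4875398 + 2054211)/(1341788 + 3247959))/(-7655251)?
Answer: -6929609/35135665311497 ≈ -1.9722e-7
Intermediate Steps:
((4875398 + 2054211)/(1341788 + 3247959))/(-7655251) = (6929609/4589747)*(-1/7655251) = -6929609/35135665311497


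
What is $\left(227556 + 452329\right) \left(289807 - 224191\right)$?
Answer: $44611334160$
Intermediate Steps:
$\left(227556 + 452329\right) \left(289807 - 224191\right) = 679885 \cdot 65616 = 44611334160$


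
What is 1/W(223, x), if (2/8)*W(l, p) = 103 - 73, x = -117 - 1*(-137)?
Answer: 1/120 ≈ 0.0083333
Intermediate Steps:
x = 20 (x = -117 + 137 = 20)
W(l, p) = 120 (W(l, p) = 4*(103 - 73) = 4*30 = 120)
1/W(223, x) = 1/120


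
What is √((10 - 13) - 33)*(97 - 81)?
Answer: 96*I ≈ 96.0*I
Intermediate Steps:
√((10 - 13) - 33)*(97 - 81) = √(-3 - 33)*16 = √(-36)*16 = (6*I)*16 = 96*I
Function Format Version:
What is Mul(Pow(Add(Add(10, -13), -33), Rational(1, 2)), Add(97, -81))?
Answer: Mul(96, I) ≈ Mul(96.000, I)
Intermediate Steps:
Mul(Pow(Add(Add(10, -13), -33), Rational(1, 2)), Add(97, -81)) = Mul(Pow(Add(-3, -33), Rational(1, 2)), 16) = Mul(Pow(-36, Rational(1, 2)), 16) = Mul(Mul(6, I), 16) = Mul(96, I)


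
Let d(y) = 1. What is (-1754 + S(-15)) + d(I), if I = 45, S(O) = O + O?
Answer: -1783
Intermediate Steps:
S(O) = 2*O
(-1754 + S(-15)) + d(I) = (-1754 + 2*(-15)) + 1 = (-1754 - 30) + 1 = -1784 + 1 = -1783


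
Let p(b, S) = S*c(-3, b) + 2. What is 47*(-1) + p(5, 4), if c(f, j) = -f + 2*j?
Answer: 7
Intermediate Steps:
p(b, S) = 2 + S*(3 + 2*b) (p(b, S) = S*(-1*(-3) + 2*b) + 2 = S*(3 + 2*b) + 2 = 2 + S*(3 + 2*b))
47*(-1) + p(5, 4) = 47*(-1) + (2 + 4*(3 + 2*5)) = -47 + (2 + 4*(3 + 10)) = -47 + (2 + 4*13) = -47 + (2 + 52) = -47 + 54 = 7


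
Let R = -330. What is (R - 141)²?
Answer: 221841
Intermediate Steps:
(R - 141)² = (-330 - 141)² = (-471)² = 221841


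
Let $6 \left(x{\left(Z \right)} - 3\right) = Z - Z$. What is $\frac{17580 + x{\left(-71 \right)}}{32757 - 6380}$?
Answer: $\frac{17583}{26377} \approx 0.6666$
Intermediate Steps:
$x{\left(Z \right)} = 3$ ($x{\left(Z \right)} = 3 + \frac{Z - Z}{6} = 3 + \frac{1}{6} \cdot 0 = 3 + 0 = 3$)
$\frac{17580 + x{\left(-71 \right)}}{32757 - 6380} = \frac{17580 + 3}{32757 - 6380} = \frac{17583}{26377}$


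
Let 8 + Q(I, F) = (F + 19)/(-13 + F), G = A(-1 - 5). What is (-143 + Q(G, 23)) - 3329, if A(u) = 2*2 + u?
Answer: -17379/5 ≈ -3475.8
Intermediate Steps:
A(u) = 4 + u
G = -2 (G = 4 + (-1 - 5) = 4 - 6 = -2)
Q(I, F) = -8 + (19 + F)/(-13 + F) (Q(I, F) = -8 + (F + 19)/(-13 + F) = -8 + (19 + F)/(-13 + F))
(-143 + Q(G, 23)) - 3329 = (-143 + (123 - 7*23)/(-13 + 23)) - 3329 = (-143 + (123 - 161)/10) - 3329 = (-143 + (⅒)*(-38)) - 3329 = (-143 - 19/5) - 3329 = -734/5 - 3329 = -17379/5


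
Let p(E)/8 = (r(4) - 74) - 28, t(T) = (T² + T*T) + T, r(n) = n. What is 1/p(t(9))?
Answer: -1/784 ≈ -0.0012755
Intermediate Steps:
t(T) = T + 2*T² (t(T) = (T² + T²) + T = 2*T² + T = T + 2*T²)
p(E) = -784 (p(E) = 8*((4 - 74) - 28) = 8*(-70 - 28) = 8*(-98) = -784)
1/p(t(9)) = 1/(-784) = -1/784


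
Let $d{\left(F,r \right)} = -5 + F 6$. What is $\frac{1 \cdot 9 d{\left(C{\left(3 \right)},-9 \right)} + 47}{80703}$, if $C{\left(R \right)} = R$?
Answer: $\frac{164}{80703} \approx 0.0020321$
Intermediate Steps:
$d{\left(F,r \right)} = -5 + 6 F$
$\frac{1 \cdot 9 d{\left(C{\left(3 \right)},-9 \right)} + 47}{80703} = \frac{1 \cdot 9 \left(-5 + 6 \cdot 3\right) + 47}{80703} = \left(9 \left(-5 + 18\right) + 47\right) \frac{1}{80703} = \left(9 \cdot 13 + 47\right) \frac{1}{80703} = \left(117 + 47\right) \frac{1}{80703} = 164 \cdot \frac{1}{80703} = \frac{164}{80703}$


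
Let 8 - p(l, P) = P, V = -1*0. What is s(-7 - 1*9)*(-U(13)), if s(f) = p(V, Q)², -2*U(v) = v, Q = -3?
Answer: 1573/2 ≈ 786.50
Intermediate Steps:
U(v) = -v/2
V = 0
p(l, P) = 8 - P
s(f) = 121 (s(f) = (8 - 1*(-3))² = (8 + 3)² = 11² = 121)
s(-7 - 1*9)*(-U(13)) = 121*(-(-1)*13/2) = 121*(-1*(-13/2)) = 121*(13/2) = 1573/2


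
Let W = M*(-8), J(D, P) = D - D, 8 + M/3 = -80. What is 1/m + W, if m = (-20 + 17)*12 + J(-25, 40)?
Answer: 76031/36 ≈ 2112.0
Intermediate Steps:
M = -264 (M = -24 + 3*(-80) = -24 - 240 = -264)
J(D, P) = 0
W = 2112 (W = -264*(-8) = 2112)
m = -36 (m = (-20 + 17)*12 + 0 = -3*12 + 0 = -36 + 0 = -36)
1/m + W = 1/(-36) + 2112 = -1/36 + 2112 = 76031/36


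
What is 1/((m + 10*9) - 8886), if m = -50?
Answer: -1/8846 ≈ -0.00011305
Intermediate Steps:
1/((m + 10*9) - 8886) = 1/((-50 + 10*9) - 8886) = 1/((-50 + 90) - 8886) = 1/(40 - 8886) = 1/(-8846) = -1/8846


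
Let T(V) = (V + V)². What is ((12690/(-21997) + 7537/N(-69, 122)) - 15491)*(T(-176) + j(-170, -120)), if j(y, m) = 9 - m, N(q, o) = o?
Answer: -5135949916265805/2683634 ≈ -1.9138e+9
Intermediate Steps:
T(V) = 4*V² (T(V) = (2*V)² = 4*V²)
((12690/(-21997) + 7537/N(-69, 122)) - 15491)*(T(-176) + j(-170, -120)) = ((12690/(-21997) + 7537/122) - 15491)*(4*(-176)² + (9 - 1*(-120))) = ((12690*(-1/21997) + 7537*(1/122)) - 15491)*(4*30976 + (9 + 120)) = ((-12690/21997 + 7537/122) - 15491)*(123904 + 129) = (164243209/2683634 - 15491)*124033 = -41407931085/2683634*124033 = -5135949916265805/2683634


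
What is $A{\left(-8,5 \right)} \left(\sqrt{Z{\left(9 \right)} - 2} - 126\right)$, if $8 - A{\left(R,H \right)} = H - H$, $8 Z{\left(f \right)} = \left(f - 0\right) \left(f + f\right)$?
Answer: $-1008 + 4 \sqrt{73} \approx -973.82$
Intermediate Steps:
$Z{\left(f \right)} = \frac{f^{2}}{4}$ ($Z{\left(f \right)} = \frac{\left(f - 0\right) \left(f + f\right)}{8} = \frac{\left(f + 0\right) 2 f}{8} = \frac{f 2 f}{8} = \frac{2 f^{2}}{8} = \frac{f^{2}}{4}$)
$A{\left(R,H \right)} = 8$ ($A{\left(R,H \right)} = 8 - \left(H - H\right) = 8 - 0 = 8 + 0 = 8$)
$A{\left(-8,5 \right)} \left(\sqrt{Z{\left(9 \right)} - 2} - 126\right) = 8 \left(\sqrt{\frac{9^{2}}{4} - 2} - 126\right) = 8 \left(\sqrt{\frac{1}{4} \cdot 81 - 2} - 126\right) = 8 \left(\sqrt{\frac{81}{4} - 2} - 126\right) = 8 \left(\sqrt{\frac{73}{4}} - 126\right) = 8 \left(\frac{\sqrt{73}}{2} - 126\right) = 8 \left(-126 + \frac{\sqrt{73}}{2}\right) = -1008 + 4 \sqrt{73}$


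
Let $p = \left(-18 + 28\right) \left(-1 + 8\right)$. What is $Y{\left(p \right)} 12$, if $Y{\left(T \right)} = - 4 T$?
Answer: $-3360$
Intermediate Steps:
$p = 70$ ($p = 10 \cdot 7 = 70$)
$Y{\left(p \right)} 12 = \left(-4\right) 70 \cdot 12 = \left(-280\right) 12 = -3360$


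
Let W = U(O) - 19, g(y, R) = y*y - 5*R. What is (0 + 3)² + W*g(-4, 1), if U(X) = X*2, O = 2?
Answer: -156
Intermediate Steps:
g(y, R) = y² - 5*R
U(X) = 2*X
W = -15 (W = 2*2 - 19 = 4 - 19 = -15)
(0 + 3)² + W*g(-4, 1) = (0 + 3)² - 15*((-4)² - 5*1) = 3² - 15*(16 - 5) = 9 - 15*11 = 9 - 165 = -156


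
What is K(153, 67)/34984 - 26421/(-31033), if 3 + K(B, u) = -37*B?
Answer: 93567669/135707309 ≈ 0.68948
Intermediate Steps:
K(B, u) = -3 - 37*B
K(153, 67)/34984 - 26421/(-31033) = (-3 - 37*153)/34984 - 26421/(-31033) = (-3 - 5661)*(1/34984) - 26421*(-1/31033) = -5664*1/34984 + 26421/31033 = -708/4373 + 26421/31033 = 93567669/135707309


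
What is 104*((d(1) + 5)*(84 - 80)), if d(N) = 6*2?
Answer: 7072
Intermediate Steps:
d(N) = 12
104*((d(1) + 5)*(84 - 80)) = 104*((12 + 5)*(84 - 80)) = 104*(17*4) = 104*68 = 7072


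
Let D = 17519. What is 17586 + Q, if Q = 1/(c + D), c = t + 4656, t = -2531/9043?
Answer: 3526450139527/200525994 ≈ 17586.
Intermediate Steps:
t = -2531/9043 (t = -2531*1/9043 = -2531/9043 ≈ -0.27988)
c = 42101677/9043 (c = -2531/9043 + 4656 = 42101677/9043 ≈ 4655.7)
Q = 9043/200525994 (Q = 1/(42101677/9043 + 17519) = 1/(200525994/9043) = 9043/200525994 ≈ 4.5096e-5)
17586 + Q = 17586 + 9043/200525994 = 3526450139527/200525994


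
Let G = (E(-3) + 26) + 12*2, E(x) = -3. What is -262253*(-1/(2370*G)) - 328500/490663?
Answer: 92086228739/54654951570 ≈ 1.6849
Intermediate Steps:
G = 47 (G = (-3 + 26) + 12*2 = 23 + 24 = 47)
-262253*(-1/(2370*G)) - 328500/490663 = -262253/((47*(-30))*79) - 328500/490663 = -262253/((-1410*79)) - 328500*1/490663 = -262253/(-111390) - 328500/490663 = -262253*(-1/111390) - 328500/490663 = 262253/111390 - 328500/490663 = 92086228739/54654951570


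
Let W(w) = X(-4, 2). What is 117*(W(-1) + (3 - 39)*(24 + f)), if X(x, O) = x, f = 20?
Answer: -185796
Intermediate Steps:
W(w) = -4
117*(W(-1) + (3 - 39)*(24 + f)) = 117*(-4 + (3 - 39)*(24 + 20)) = 117*(-4 - 36*44) = 117*(-4 - 1584) = 117*(-1588) = -185796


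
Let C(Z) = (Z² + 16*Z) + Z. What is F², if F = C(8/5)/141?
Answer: 61504/1380625 ≈ 0.044548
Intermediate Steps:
C(Z) = Z² + 17*Z
F = 248/1175 (F = ((8/5)*(17 + 8/5))/141 = ((8*(⅕))*(17 + 8*(⅕)))*(1/141) = (8*(17 + 8/5)/5)*(1/141) = ((8/5)*(93/5))*(1/141) = (744/25)*(1/141) = 248/1175 ≈ 0.21106)
F² = (248/1175)² = 61504/1380625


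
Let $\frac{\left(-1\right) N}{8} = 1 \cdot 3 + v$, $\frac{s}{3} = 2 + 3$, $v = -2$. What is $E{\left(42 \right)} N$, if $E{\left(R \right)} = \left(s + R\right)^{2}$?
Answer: $-25992$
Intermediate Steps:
$s = 15$ ($s = 3 \left(2 + 3\right) = 3 \cdot 5 = 15$)
$N = -8$ ($N = - 8 \left(1 \cdot 3 - 2\right) = - 8 \left(3 - 2\right) = \left(-8\right) 1 = -8$)
$E{\left(R \right)} = \left(15 + R\right)^{2}$
$E{\left(42 \right)} N = \left(15 + 42\right)^{2} \left(-8\right) = 57^{2} \left(-8\right) = 3249 \left(-8\right) = -25992$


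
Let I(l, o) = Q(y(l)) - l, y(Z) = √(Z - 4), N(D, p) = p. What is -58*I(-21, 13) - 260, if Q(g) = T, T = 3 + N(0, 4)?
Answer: -1884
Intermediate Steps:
y(Z) = √(-4 + Z)
T = 7 (T = 3 + 4 = 7)
Q(g) = 7
I(l, o) = 7 - l
-58*I(-21, 13) - 260 = -58*(7 - 1*(-21)) - 260 = -58*(7 + 21) - 260 = -58*28 - 260 = -1624 - 260 = -1884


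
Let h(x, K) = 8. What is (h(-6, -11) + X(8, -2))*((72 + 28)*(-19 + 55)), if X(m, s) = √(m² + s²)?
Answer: 28800 + 7200*√17 ≈ 58486.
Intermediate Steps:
(h(-6, -11) + X(8, -2))*((72 + 28)*(-19 + 55)) = (8 + √(8² + (-2)²))*((72 + 28)*(-19 + 55)) = (8 + √(64 + 4))*(100*36) = (8 + √68)*3600 = (8 + 2*√17)*3600 = 28800 + 7200*√17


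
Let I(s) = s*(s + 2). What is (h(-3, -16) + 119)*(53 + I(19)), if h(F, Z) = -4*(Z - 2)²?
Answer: -532004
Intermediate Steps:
h(F, Z) = -4*(-2 + Z)²
I(s) = s*(2 + s)
(h(-3, -16) + 119)*(53 + I(19)) = (-4*(-2 - 16)² + 119)*(53 + 19*(2 + 19)) = (-4*(-18)² + 119)*(53 + 19*21) = (-4*324 + 119)*(53 + 399) = (-1296 + 119)*452 = -1177*452 = -532004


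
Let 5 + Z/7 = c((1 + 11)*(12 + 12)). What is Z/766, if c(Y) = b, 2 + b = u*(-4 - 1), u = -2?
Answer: 21/766 ≈ 0.027415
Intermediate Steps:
b = 8 (b = -2 - 2*(-4 - 1) = -2 - 2*(-5) = -2 + 10 = 8)
c(Y) = 8
Z = 21 (Z = -35 + 7*8 = -35 + 56 = 21)
Z/766 = 21/766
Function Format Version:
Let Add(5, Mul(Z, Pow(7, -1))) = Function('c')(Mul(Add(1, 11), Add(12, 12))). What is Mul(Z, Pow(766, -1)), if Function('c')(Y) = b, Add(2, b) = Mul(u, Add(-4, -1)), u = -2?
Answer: Rational(21, 766) ≈ 0.027415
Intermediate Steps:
b = 8 (b = Add(-2, Mul(-2, Add(-4, -1))) = Add(-2, Mul(-2, -5)) = Add(-2, 10) = 8)
Function('c')(Y) = 8
Z = 21 (Z = Add(-35, Mul(7, 8)) = Add(-35, 56) = 21)
Mul(Z, Pow(766, -1)) = Mul(21, Pow(766, -1)) = Mul(21, Rational(1, 766)) = Rational(21, 766)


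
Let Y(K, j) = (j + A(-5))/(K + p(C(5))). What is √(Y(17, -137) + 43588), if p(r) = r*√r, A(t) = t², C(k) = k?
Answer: 2*√(185221 + 54485*√5)/√(17 + 5*√5) ≈ 208.77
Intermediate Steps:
p(r) = r^(3/2)
Y(K, j) = (25 + j)/(K + 5*√5) (Y(K, j) = (j + (-5)²)/(K + 5^(3/2)) = (j + 25)/(K + 5*√5) = (25 + j)/(K + 5*√5))
√(Y(17, -137) + 43588) = √((25 - 137)/(17 + 5*√5) + 43588) = √(-112/(17 + 5*√5) + 43588) = √(43588 - 112/(17 + 5*√5))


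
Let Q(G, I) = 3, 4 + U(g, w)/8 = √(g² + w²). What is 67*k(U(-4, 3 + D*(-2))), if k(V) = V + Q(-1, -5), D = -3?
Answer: -1943 + 536*√97 ≈ 3336.0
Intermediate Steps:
U(g, w) = -32 + 8*√(g² + w²)
k(V) = 3 + V (k(V) = V + 3 = 3 + V)
67*k(U(-4, 3 + D*(-2))) = 67*(3 + (-32 + 8*√((-4)² + (3 - 3*(-2))²))) = 67*(3 + (-32 + 8*√(16 + (3 + 6)²))) = 67*(3 + (-32 + 8*√(16 + 9²))) = 67*(3 + (-32 + 8*√(16 + 81))) = 67*(3 + (-32 + 8*√97)) = 67*(-29 + 8*√97) = -1943 + 536*√97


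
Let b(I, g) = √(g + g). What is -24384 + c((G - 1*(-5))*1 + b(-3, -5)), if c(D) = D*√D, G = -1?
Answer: -24384 + (4 + I*√10)^(3/2) ≈ -24378.0 + 9.7102*I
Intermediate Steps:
b(I, g) = √2*√g (b(I, g) = √(2*g) = √2*√g)
c(D) = D^(3/2)
-24384 + c((G - 1*(-5))*1 + b(-3, -5)) = -24384 + ((-1 - 1*(-5))*1 + √2*√(-5))^(3/2) = -24384 + ((-1 + 5)*1 + √2*(I*√5))^(3/2) = -24384 + (4*1 + I*√10)^(3/2) = -24384 + (4 + I*√10)^(3/2)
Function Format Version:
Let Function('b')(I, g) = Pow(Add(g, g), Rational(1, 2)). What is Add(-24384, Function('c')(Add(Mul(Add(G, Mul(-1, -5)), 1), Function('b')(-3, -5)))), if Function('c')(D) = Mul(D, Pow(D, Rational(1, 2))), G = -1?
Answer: Add(-24384, Pow(Add(4, Mul(I, Pow(10, Rational(1, 2)))), Rational(3, 2))) ≈ Add(-24378., Mul(9.7102, I))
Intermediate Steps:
Function('b')(I, g) = Mul(Pow(2, Rational(1, 2)), Pow(g, Rational(1, 2))) (Function('b')(I, g) = Pow(Mul(2, g), Rational(1, 2)) = Mul(Pow(2, Rational(1, 2)), Pow(g, Rational(1, 2))))
Function('c')(D) = Pow(D, Rational(3, 2))
Add(-24384, Function('c')(Add(Mul(Add(G, Mul(-1, -5)), 1), Function('b')(-3, -5)))) = Add(-24384, Pow(Add(Mul(Add(-1, Mul(-1, -5)), 1), Mul(Pow(2, Rational(1, 2)), Pow(-5, Rational(1, 2)))), Rational(3, 2))) = Add(-24384, Pow(Add(Mul(Add(-1, 5), 1), Mul(Pow(2, Rational(1, 2)), Mul(I, Pow(5, Rational(1, 2))))), Rational(3, 2))) = Add(-24384, Pow(Add(Mul(4, 1), Mul(I, Pow(10, Rational(1, 2)))), Rational(3, 2))) = Add(-24384, Pow(Add(4, Mul(I, Pow(10, Rational(1, 2)))), Rational(3, 2)))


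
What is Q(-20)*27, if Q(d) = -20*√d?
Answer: -1080*I*√5 ≈ -2415.0*I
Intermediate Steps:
Q(-20)*27 = -40*I*√5*27 = -1080*I*√5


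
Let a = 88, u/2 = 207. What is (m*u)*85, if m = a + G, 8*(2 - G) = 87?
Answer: 11137635/4 ≈ 2.7844e+6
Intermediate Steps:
u = 414 (u = 2*207 = 414)
G = -71/8 (G = 2 - ⅛*87 = 2 - 87/8 = -71/8 ≈ -8.8750)
m = 633/8 (m = 88 - 71/8 = 633/8 ≈ 79.125)
(m*u)*85 = ((633/8)*414)*85 = (131031/4)*85 = 11137635/4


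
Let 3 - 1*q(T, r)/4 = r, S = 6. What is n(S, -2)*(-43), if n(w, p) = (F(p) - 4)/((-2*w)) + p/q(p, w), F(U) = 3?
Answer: -43/4 ≈ -10.750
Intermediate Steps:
q(T, r) = 12 - 4*r
n(w, p) = 1/(2*w) + p/(12 - 4*w) (n(w, p) = (3 - 4)/((-2*w)) + p/(12 - 4*w) = -(-1)/(2*w) + p/(12 - 4*w) = 1/(2*w) + p/(12 - 4*w))
n(S, -2)*(-43) = ((¼)*(-6 + 2*6 - 1*(-2)*6)/(6*(-3 + 6)))*(-43) = ((¼)*(⅙)*(-6 + 12 + 12)/3)*(-43) = ((¼)*(⅙)*(⅓)*18)*(-43) = (¼)*(-43) = -43/4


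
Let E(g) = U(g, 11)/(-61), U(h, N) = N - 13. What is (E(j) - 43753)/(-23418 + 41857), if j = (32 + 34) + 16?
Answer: -2668931/1124779 ≈ -2.3728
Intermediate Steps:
U(h, N) = -13 + N
j = 82 (j = 66 + 16 = 82)
E(g) = 2/61 (E(g) = (-13 + 11)/(-61) = -2*(-1/61) = 2/61)
(E(j) - 43753)/(-23418 + 41857) = (2/61 - 43753)/(-23418 + 41857) = -2668931/61/18439 = -2668931/61*1/18439 = -2668931/1124779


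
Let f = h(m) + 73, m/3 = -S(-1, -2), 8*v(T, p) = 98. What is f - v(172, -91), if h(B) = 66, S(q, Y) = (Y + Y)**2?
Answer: 507/4 ≈ 126.75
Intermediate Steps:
v(T, p) = 49/4 (v(T, p) = (1/8)*98 = 49/4)
S(q, Y) = 4*Y**2 (S(q, Y) = (2*Y)**2 = 4*Y**2)
m = -48 (m = 3*(-4*(-2)**2) = 3*(-4*4) = 3*(-1*16) = 3*(-16) = -48)
f = 139 (f = 66 + 73 = 139)
f - v(172, -91) = 139 - 1*49/4 = 139 - 49/4 = 507/4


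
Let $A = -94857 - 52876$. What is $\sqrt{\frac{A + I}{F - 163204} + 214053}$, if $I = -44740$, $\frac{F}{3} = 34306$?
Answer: $\frac{\sqrt{777966211066466}}{60286} \approx 462.66$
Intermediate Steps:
$F = 102918$ ($F = 3 \cdot 34306 = 102918$)
$A = -147733$ ($A = -94857 - 52876 = -147733$)
$\sqrt{\frac{A + I}{F - 163204} + 214053} = \sqrt{\frac{-147733 - 44740}{102918 - 163204} + 214053} = \sqrt{- \frac{192473}{-60286} + 214053} = \sqrt{\left(-192473\right) \left(- \frac{1}{60286}\right) + 214053} = \sqrt{\frac{192473}{60286} + 214053} = \sqrt{\frac{12904591631}{60286}} = \frac{\sqrt{777966211066466}}{60286}$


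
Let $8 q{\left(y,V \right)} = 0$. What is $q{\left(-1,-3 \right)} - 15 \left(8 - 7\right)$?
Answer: $-15$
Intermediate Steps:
$q{\left(y,V \right)} = 0$ ($q{\left(y,V \right)} = \frac{1}{8} \cdot 0 = 0$)
$q{\left(-1,-3 \right)} - 15 \left(8 - 7\right) = 0 - 15 \left(8 - 7\right) = 0 - 15 = -15$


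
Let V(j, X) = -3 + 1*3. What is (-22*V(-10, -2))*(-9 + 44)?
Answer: 0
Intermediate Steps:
V(j, X) = 0 (V(j, X) = -3 + 3 = 0)
(-22*V(-10, -2))*(-9 + 44) = (-22*0)*(-9 + 44) = 0*35 = 0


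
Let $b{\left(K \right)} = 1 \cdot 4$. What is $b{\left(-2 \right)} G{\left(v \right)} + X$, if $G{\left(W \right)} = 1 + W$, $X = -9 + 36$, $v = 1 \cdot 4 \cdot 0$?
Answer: $31$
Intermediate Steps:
$v = 0$ ($v = 4 \cdot 0 = 0$)
$X = 27$
$b{\left(K \right)} = 4$
$b{\left(-2 \right)} G{\left(v \right)} + X = 4 \left(1 + 0\right) + 27 = 4 \cdot 1 + 27 = 4 + 27 = 31$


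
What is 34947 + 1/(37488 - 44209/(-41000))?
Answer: 53715363588923/1537052209 ≈ 34947.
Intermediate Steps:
34947 + 1/(37488 - 44209/(-41000)) = 34947 + 1/(37488 - 44209*(-1/41000)) = 34947 + 1/(37488 + 44209/41000) = 34947 + 1/(1537052209/41000) = 34947 + 41000/1537052209 = 53715363588923/1537052209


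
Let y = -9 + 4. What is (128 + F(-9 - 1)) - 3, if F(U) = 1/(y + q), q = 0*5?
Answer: 624/5 ≈ 124.80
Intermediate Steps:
q = 0
y = -5
F(U) = -⅕ (F(U) = 1/(-5 + 0) = 1/(-5) = -⅕)
(128 + F(-9 - 1)) - 3 = (128 - ⅕) - 3 = 639/5 - 3 = 624/5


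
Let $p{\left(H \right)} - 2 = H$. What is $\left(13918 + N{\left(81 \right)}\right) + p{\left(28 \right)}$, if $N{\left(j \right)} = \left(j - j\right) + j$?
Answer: $14029$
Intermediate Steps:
$p{\left(H \right)} = 2 + H$
$N{\left(j \right)} = j$ ($N{\left(j \right)} = 0 + j = j$)
$\left(13918 + N{\left(81 \right)}\right) + p{\left(28 \right)} = \left(13918 + 81\right) + \left(2 + 28\right) = 13999 + 30 = 14029$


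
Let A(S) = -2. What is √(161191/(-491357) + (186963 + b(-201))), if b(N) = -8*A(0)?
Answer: 4*√2821411181431649/491357 ≈ 432.41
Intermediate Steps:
b(N) = 16 (b(N) = -8*(-2) = 16)
√(161191/(-491357) + (186963 + b(-201))) = √(161191/(-491357) + (186963 + 16)) = √(161191*(-1/491357) + 186979) = √(-161191/491357 + 186979) = √(91873279312/491357) = 4*√2821411181431649/491357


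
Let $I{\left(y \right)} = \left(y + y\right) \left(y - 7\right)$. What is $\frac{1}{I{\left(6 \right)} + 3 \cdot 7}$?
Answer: $\frac{1}{9} \approx 0.11111$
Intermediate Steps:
$I{\left(y \right)} = 2 y \left(-7 + y\right)$
$\frac{1}{I{\left(6 \right)} + 3 \cdot 7} = \frac{1}{2 \cdot 6 \left(-7 + 6\right) + 3 \cdot 7} = \frac{1}{2 \cdot 6 \left(-1\right) + 21} = \frac{1}{-12 + 21} = \frac{1}{9}$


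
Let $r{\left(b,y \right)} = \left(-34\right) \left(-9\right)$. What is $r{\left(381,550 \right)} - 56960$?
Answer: $-56654$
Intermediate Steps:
$r{\left(b,y \right)} = 306$
$r{\left(381,550 \right)} - 56960 = 306 - 56960 = -56654$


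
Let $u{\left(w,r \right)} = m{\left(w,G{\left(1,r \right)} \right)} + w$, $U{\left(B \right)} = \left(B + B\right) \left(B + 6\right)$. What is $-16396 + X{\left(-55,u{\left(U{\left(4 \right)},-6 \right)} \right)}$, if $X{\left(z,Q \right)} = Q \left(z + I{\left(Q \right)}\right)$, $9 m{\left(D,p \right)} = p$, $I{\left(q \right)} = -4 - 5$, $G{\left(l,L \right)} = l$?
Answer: $- \frac{193708}{9} \approx -21523.0$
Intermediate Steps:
$I{\left(q \right)} = -9$
$m{\left(D,p \right)} = \frac{p}{9}$
$U{\left(B \right)} = 2 B \left(6 + B\right)$
$u{\left(w,r \right)} = \frac{1}{9} + w$ ($u{\left(w,r \right)} = \frac{1}{9} \cdot 1 + w = \frac{1}{9} + w$)
$X{\left(z,Q \right)} = Q \left(-9 + z\right)$ ($X{\left(z,Q \right)} = Q \left(z - 9\right) = Q \left(-9 + z\right)$)
$-16396 + X{\left(-55,u{\left(U{\left(4 \right)},-6 \right)} \right)} = -16396 + \left(\frac{1}{9} + 2 \cdot 4 \left(6 + 4\right)\right) \left(-9 - 55\right) = -16396 + \left(\frac{1}{9} + 2 \cdot 4 \cdot 10\right) \left(-64\right) = -16396 + \left(\frac{1}{9} + 80\right) \left(-64\right) = -16396 + \frac{721}{9} \left(-64\right) = -16396 - \frac{46144}{9} = - \frac{193708}{9}$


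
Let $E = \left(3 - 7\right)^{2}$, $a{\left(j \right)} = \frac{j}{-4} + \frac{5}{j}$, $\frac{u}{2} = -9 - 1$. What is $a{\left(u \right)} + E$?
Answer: $\frac{83}{4} \approx 20.75$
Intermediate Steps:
$u = -20$ ($u = 2 \left(-9 - 1\right) = 2 \left(-10\right) = -20$)
$a{\left(j \right)} = \frac{5}{j} - \frac{j}{4}$ ($a{\left(j \right)} = j \left(- \frac{1}{4}\right) + \frac{5}{j} = - \frac{j}{4} + \frac{5}{j} = \frac{5}{j} - \frac{j}{4}$)
$E = 16$ ($E = \left(-4\right)^{2} = 16$)
$a{\left(u \right)} + E = \left(\frac{5}{-20} - -5\right) + 16 = \left(5 \left(- \frac{1}{20}\right) + 5\right) + 16 = \left(- \frac{1}{4} + 5\right) + 16 = \frac{19}{4} + 16 = \frac{83}{4}$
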